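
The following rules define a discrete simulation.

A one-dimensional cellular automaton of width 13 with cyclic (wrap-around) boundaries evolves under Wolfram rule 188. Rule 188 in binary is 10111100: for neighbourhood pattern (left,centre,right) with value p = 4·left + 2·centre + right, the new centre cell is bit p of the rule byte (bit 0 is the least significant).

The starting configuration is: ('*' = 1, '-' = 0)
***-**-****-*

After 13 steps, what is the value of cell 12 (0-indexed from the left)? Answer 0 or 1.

t=0: ***-**-****-*
t=1: **-**-****-**
t=2: *-**-****-***
t=3: -**-****-****
t=4: **-****-****-
t=5: *-****-****-*
t=6: -****-****-**
t=7: ****-****-**-
t=8: ***-****-**-*
t=9: **-****-**-**
t=10: *-****-**-***
t=11: -****-**-****
t=12: ****-**-****-
t=13: ***-**-****-*

1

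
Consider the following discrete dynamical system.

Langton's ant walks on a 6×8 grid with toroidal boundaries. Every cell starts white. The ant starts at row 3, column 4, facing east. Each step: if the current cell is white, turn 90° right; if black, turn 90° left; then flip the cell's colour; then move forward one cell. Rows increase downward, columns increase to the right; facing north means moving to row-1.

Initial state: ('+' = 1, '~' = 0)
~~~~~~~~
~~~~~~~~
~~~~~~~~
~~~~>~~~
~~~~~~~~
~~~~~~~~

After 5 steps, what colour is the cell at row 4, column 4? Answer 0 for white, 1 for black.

1

gen 0: ~~~~~~~~
~~~~~~~~
~~~~~~~~
~~~~>~~~
~~~~~~~~
~~~~~~~~
gen 1: ~~~~~~~~
~~~~~~~~
~~~~~~~~
~~~~+~~~
~~~~v~~~
~~~~~~~~
gen 2: ~~~~~~~~
~~~~~~~~
~~~~~~~~
~~~~+~~~
~~~<+~~~
~~~~~~~~
gen 3: ~~~~~~~~
~~~~~~~~
~~~~~~~~
~~~^+~~~
~~~++~~~
~~~~~~~~
gen 4: ~~~~~~~~
~~~~~~~~
~~~~~~~~
~~~+>~~~
~~~++~~~
~~~~~~~~
gen 5: ~~~~~~~~
~~~~~~~~
~~~~^~~~
~~~+~~~~
~~~++~~~
~~~~~~~~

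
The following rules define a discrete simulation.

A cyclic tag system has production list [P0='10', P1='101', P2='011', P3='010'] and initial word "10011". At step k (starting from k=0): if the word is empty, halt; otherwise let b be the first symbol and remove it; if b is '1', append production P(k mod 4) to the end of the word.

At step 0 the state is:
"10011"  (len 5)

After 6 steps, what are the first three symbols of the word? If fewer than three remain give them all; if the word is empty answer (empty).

001

step 0: "10011"  (len 5)
step 1: "001110"  (len 6)
step 2: "01110"  (len 5)
step 3: "1110"  (len 4)
step 4: "110010"  (len 6)
step 5: "1001010"  (len 7)
step 6: "001010101"  (len 9)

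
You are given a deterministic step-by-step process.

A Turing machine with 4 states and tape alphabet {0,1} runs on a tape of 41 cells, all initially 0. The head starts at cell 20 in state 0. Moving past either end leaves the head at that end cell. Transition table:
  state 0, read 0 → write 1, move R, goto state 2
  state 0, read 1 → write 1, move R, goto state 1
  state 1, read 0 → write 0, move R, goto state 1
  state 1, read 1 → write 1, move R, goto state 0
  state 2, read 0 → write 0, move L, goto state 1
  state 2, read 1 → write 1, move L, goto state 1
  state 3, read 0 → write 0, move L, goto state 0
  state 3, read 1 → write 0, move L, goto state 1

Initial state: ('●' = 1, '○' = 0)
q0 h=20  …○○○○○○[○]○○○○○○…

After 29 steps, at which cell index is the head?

29

step 0: q0 h=20  …○○○○○○[○]○○○○○○…
step 1: q2 h=21  …○○○○○●[○]○○○○○○…
step 2: q1 h=20  …○○○○○○[●]○○○○○○…
step 3: q0 h=21  …○○○○○●[○]○○○○○○…
step 4: q2 h=22  …○○○○●●[○]○○○○○○…
step 5: q1 h=21  …○○○○○●[●]○○○○○○…
step 6: q0 h=22  …○○○○●●[○]○○○○○○…
step 7: q2 h=23  …○○○●●●[○]○○○○○○…
step 8: q1 h=22  …○○○○●●[●]○○○○○○…
step 9: q0 h=23  …○○○●●●[○]○○○○○○…
step 10: q2 h=24  …○○●●●●[○]○○○○○○…
step 11: q1 h=23  …○○○●●●[●]○○○○○○…
step 12: q0 h=24  …○○●●●●[○]○○○○○○…
step 13: q2 h=25  …○●●●●●[○]○○○○○○…
step 14: q1 h=24  …○○●●●●[●]○○○○○○…
step 15: q0 h=25  …○●●●●●[○]○○○○○○…
step 16: q2 h=26  …●●●●●●[○]○○○○○○…
step 17: q1 h=25  …○●●●●●[●]○○○○○○…
step 18: q0 h=26  …●●●●●●[○]○○○○○○…
step 19: q2 h=27  …●●●●●●[○]○○○○○○…
step 20: q1 h=26  …●●●●●●[●]○○○○○○…
step 21: q0 h=27  …●●●●●●[○]○○○○○○…
step 22: q2 h=28  …●●●●●●[○]○○○○○○…
step 23: q1 h=27  …●●●●●●[●]○○○○○○…
step 24: q0 h=28  …●●●●●●[○]○○○○○○…
step 25: q2 h=29  …●●●●●●[○]○○○○○○…
step 26: q1 h=28  …●●●●●●[●]○○○○○○…
step 27: q0 h=29  …●●●●●●[○]○○○○○○…
step 28: q2 h=30  …●●●●●●[○]○○○○○○…
step 29: q1 h=29  …●●●●●●[●]○○○○○○…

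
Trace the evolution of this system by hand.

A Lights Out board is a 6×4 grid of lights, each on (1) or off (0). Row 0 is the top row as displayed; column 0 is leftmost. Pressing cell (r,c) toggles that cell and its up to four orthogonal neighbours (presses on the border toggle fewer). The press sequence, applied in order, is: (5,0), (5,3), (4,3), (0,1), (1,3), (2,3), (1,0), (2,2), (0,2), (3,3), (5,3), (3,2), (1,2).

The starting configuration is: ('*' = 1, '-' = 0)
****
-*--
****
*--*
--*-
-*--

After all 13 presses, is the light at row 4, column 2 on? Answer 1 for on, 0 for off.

t=0: ****
-*--
****
*--*
--*-
-*--
t=1: ****
-*--
****
*--*
*-*-
*---
t=2: ****
-*--
****
*--*
*-**
*-**
t=3: ****
-*--
****
*---
*---
*-*-
t=4: ---*
----
****
*---
*---
*-*-
t=5: ----
--**
***-
*---
*---
*-*-
t=6: ----
--*-
**-*
*--*
*---
*-*-
t=7: *---
***-
-*-*
*--*
*---
*-*-
t=8: *---
**--
--*-
*-**
*---
*-*-
t=9: ****
***-
--*-
*-**
*---
*-*-
t=10: ****
***-
--**
*---
*--*
*-*-
t=11: ****
***-
--**
*---
*---
*--*
t=12: ****
***-
---*
****
*-*-
*--*
t=13: **-*
*--*
--**
****
*-*-
*--*

1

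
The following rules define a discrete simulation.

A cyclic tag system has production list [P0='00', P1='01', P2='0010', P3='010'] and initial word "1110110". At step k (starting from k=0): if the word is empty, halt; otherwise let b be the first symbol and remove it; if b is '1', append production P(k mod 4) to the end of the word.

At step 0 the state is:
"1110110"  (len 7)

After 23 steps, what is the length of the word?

8

step 0: "1110110"  (len 7)
step 1: "11011000"  (len 8)
step 2: "101100001"  (len 9)
step 3: "011000010010"  (len 12)
step 4: "11000010010"  (len 11)
step 5: "100001001000"  (len 12)
step 6: "0000100100001"  (len 13)
step 7: "000100100001"  (len 12)
step 8: "00100100001"  (len 11)
step 9: "0100100001"  (len 10)
step 10: "100100001"  (len 9)
step 11: "001000010010"  (len 12)
step 12: "01000010010"  (len 11)
step 13: "1000010010"  (len 10)
step 14: "00001001001"  (len 11)
step 15: "0001001001"  (len 10)
step 16: "001001001"  (len 9)
step 17: "01001001"  (len 8)
step 18: "1001001"  (len 7)
step 19: "0010010010"  (len 10)
step 20: "010010010"  (len 9)
step 21: "10010010"  (len 8)
step 22: "001001001"  (len 9)
step 23: "01001001"  (len 8)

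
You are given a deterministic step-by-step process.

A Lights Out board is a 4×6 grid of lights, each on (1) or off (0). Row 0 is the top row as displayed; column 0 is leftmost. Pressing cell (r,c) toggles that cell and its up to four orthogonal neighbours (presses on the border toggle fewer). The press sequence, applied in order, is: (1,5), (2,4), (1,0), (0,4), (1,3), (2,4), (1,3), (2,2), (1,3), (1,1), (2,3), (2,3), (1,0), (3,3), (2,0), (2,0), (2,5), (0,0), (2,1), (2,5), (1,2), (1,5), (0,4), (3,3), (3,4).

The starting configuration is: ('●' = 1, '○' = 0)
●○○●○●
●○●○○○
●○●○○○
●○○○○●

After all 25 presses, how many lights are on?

13

t=0: ●○○●○●
●○●○○○
●○●○○○
●○○○○●
t=1: ●○○●○○
●○●○●●
●○●○○●
●○○○○●
t=2: ●○○●○○
●○●○○●
●○●●●○
●○○○●●
t=3: ○○○●○○
○●●○○●
○○●●●○
●○○○●●
t=4: ○○○○●●
○●●○●●
○○●●●○
●○○○●●
t=5: ○○○●●●
○●○●○●
○○●○●○
●○○○●●
t=6: ○○○●●●
○●○●●●
○○●●○●
●○○○○●
t=7: ○○○○●●
○●●○○●
○○●○○●
●○○○○●
t=8: ○○○○●●
○●○○○●
○●○●○●
●○●○○●
t=9: ○○○●●●
○●●●●●
○●○○○●
●○●○○●
t=10: ○●○●●●
●○○●●●
○○○○○●
●○●○○●
t=11: ○●○●●●
●○○○●●
○○●●●●
●○●●○●
t=12: ○●○●●●
●○○●●●
○○○○○●
●○●○○●
t=13: ●●○●●●
○●○●●●
●○○○○●
●○●○○●
t=14: ●●○●●●
○●○●●●
●○○●○●
●○○●●●
t=15: ●●○●●●
●●○●●●
○●○●○●
○○○●●●
t=16: ●●○●●●
○●○●●●
●○○●○●
●○○●●●
t=17: ●●○●●●
○●○●●○
●○○●●○
●○○●●○
t=18: ○○○●●●
●●○●●○
●○○●●○
●○○●●○
t=19: ○○○●●●
●○○●●○
○●●●●○
●●○●●○
t=20: ○○○●●●
●○○●●●
○●●●○●
●●○●●●
t=21: ○○●●●●
●●●○●●
○●○●○●
●●○●●●
t=22: ○○●●●○
●●●○○○
○●○●○○
●●○●●●
t=23: ○○●○○●
●●●○●○
○●○●○○
●●○●●●
t=24: ○○●○○●
●●●○●○
○●○○○○
●●●○○●
t=25: ○○●○○●
●●●○●○
○●○○●○
●●●●●○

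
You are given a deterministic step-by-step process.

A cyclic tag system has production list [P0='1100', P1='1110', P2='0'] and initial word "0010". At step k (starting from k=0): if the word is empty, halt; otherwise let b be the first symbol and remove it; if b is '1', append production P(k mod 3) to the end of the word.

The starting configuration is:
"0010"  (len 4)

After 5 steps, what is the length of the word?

t=0: "0010"  (len 4)
t=1: "010"  (len 3)
t=2: "10"  (len 2)
t=3: "00"  (len 2)
t=4: "0"  (len 1)
t=5: (halted — word empty)

0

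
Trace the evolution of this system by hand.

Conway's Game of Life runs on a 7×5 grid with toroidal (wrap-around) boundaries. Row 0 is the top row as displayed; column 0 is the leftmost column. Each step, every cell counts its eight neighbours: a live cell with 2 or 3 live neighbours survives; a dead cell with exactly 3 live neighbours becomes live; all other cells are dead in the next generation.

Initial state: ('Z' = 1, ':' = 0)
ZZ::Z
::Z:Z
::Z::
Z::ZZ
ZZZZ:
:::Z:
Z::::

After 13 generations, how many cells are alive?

gen 0: ZZ::Z
::Z:Z
::Z::
Z::ZZ
ZZZZ:
:::Z:
Z::::
gen 1: :Z:ZZ
::Z:Z
ZZZ::
Z::::
ZZ:::
Z::Z:
ZZ:::
gen 2: :Z:ZZ
::::Z
Z:ZZZ
::Z:Z
ZZ:::
::Z::
:Z:Z:
gen 3: :::ZZ
:Z:::
ZZZ::
::Z::
ZZZZ:
Z:Z::
ZZ:ZZ
gen 4: :Z:Z:
:Z:ZZ
Z:Z::
::::Z
Z::ZZ
:::::
:Z:::
gen 5: :Z:ZZ
:Z:ZZ
ZZZ::
:Z:::
Z::ZZ
Z:::Z
::Z::
gen 6: :Z::Z
:::::
:::ZZ
:::Z:
:Z:Z:
ZZ:::
:ZZ::
gen 7: ZZZ::
Z::ZZ
:::ZZ
:::Z:
ZZ::Z
Z::::
::Z::
gen 8: Z:Z::
:::::
Z:Z::
::ZZ:
ZZ::Z
Z:::Z
Z:Z::
gen 9: :::::
:::::
:ZZZ:
::ZZ:
:ZZ::
:::Z:
Z::Z:
gen 10: :::::
::Z::
:Z:Z:
:::::
:Z:::
:Z:ZZ
::::Z
gen 11: :::::
::Z::
::Z::
::Z::
Z:Z::
::ZZZ
Z::ZZ
gen 12: :::ZZ
:::::
:ZZZ:
::ZZ:
::Z:Z
::Z::
Z:Z::
gen 13: :::ZZ
::::Z
:Z:Z:
::::Z
:ZZ::
::Z::
:ZZ:Z

12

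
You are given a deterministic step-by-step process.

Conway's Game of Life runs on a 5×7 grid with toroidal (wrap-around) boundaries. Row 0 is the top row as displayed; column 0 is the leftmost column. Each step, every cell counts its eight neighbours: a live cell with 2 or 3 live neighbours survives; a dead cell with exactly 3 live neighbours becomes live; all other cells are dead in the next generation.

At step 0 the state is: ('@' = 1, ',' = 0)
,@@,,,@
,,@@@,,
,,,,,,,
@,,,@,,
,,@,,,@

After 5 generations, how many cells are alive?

7

0) ,@@,,,@
,,@@@,,
,,,,,,,
@,,,@,,
,,@,,,@
1) @@,,,@,
,@@@,,,
,,,,@,,
,,,,,,,
,,@@,@@
2) @,,,,@,
@@@@@,,
,,@@,,,
,,,@@@,
@@@,@@@
3) ,,,,,,,
@,,,@,@
,,,,,@,
@,,,,,,
@@@,,,,
4) ,,,,,,@
,,,,,@@
@,,,,@,
@,,,,,@
@@,,,,,
5) ,,,,,@@
@,,,,@,
@,,,,@,
,,,,,,,
,@,,,,,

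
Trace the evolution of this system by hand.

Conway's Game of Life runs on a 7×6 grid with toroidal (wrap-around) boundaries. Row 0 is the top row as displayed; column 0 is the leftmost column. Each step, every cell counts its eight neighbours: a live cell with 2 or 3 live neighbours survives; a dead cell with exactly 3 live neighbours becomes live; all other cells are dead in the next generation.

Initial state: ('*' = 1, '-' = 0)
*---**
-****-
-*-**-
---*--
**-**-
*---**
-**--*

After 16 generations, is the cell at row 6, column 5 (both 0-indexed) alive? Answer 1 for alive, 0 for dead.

0

[0] *---**
-****-
-*-**-
---*--
**-**-
*---**
-**--*
[1] ------
-*----
-*----
**---*
****--
------
-*-*--
[2] --*---
------
-**---
-----*
--*--*
*--*--
------
[3] ------
-**---
------
***---
*---**
------
------
[4] ------
------
*-----
**----
*----*
-----*
------
[5] ------
------
**----
-*----
-*---*
*----*
------
[6] ------
------
**----
-**---
-*---*
*----*
------
[7] ------
------
***---
--*---
-**--*
*----*
------
[8] ------
-*----
-**---
---*--
-**--*
**---*
------
[9] ------
-**---
-**---
*--*--
-**-**
-**--*
*-----
[10] -*----
-**---
*--*--
*--***
----**
--****
**----
[11] ------
***---
*--*--
*--*--
--*---
-***--
**-***
[12] ---**-
***---
*--*-*
-***--
------
-----*
**-***
[13] ------
***---
---***
*****-
--*---
-----*
*-**--
[14] *--*--
******
------
**----
*-*-**
-***--
------
[15] *--*--
******
---**-
**----
----**
******
-*-*--
[16] ------
**----
------
*--*--
------
-*----
------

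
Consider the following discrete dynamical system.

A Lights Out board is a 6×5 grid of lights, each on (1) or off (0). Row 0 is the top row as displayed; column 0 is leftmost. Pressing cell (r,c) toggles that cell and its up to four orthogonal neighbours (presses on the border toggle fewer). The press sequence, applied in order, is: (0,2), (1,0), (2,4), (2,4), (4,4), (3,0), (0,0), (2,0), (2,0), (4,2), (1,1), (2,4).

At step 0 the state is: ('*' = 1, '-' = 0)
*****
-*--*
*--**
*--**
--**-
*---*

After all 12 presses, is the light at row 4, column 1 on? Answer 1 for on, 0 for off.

1

step 0: *****
-*--*
*--**
*--**
--**-
*---*
step 1: *---*
-**-*
*--**
*--**
--**-
*---*
step 2: ----*
*-*-*
---**
*--**
--**-
*---*
step 3: ----*
*-*--
-----
*--*-
--**-
*---*
step 4: ----*
*-*-*
---**
*--**
--**-
*---*
step 5: ----*
*-*-*
---**
*--*-
--*-*
*----
step 6: ----*
*-*-*
*--**
-*-*-
*-*-*
*----
step 7: **--*
--*-*
*--**
-*-*-
*-*-*
*----
step 8: **--*
*-*-*
-*-**
**-*-
*-*-*
*----
step 9: **--*
--*-*
*--**
-*-*-
*-*-*
*----
step 10: **--*
--*-*
*--**
-***-
**-**
*-*--
step 11: *---*
**--*
**-**
-***-
**-**
*-*--
step 12: *---*
**---
**---
-****
**-**
*-*--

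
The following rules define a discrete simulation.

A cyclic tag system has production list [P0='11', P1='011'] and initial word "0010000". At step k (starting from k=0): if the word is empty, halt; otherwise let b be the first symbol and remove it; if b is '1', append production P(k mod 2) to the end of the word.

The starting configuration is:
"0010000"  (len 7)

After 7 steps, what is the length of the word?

step 0: "0010000"  (len 7)
step 1: "010000"  (len 6)
step 2: "10000"  (len 5)
step 3: "000011"  (len 6)
step 4: "00011"  (len 5)
step 5: "0011"  (len 4)
step 6: "011"  (len 3)
step 7: "11"  (len 2)

2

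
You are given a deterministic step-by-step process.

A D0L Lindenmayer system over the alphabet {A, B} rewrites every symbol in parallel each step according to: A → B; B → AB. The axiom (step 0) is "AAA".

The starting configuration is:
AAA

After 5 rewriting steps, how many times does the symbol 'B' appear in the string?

[0] AAA
[1] BBB
[2] ABABAB
[3] BABBABBAB
[4] ABBABABBABABBAB
[5] BABABBABBABABBABBABABBAB

15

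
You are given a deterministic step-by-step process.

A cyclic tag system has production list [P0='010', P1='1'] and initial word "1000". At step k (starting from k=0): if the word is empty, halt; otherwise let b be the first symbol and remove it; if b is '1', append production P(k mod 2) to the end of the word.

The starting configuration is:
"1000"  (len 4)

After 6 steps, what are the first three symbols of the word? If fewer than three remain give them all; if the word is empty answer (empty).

01

t=0: "1000"  (len 4)
t=1: "000010"  (len 6)
t=2: "00010"  (len 5)
t=3: "0010"  (len 4)
t=4: "010"  (len 3)
t=5: "10"  (len 2)
t=6: "01"  (len 2)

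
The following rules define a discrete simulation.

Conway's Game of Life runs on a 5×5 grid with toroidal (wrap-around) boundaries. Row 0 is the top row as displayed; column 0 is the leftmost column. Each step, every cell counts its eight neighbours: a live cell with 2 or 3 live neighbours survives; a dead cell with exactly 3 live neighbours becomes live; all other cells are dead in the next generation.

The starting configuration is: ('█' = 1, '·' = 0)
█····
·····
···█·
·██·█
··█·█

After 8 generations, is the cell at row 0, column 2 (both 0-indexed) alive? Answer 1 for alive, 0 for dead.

1

0) █····
·····
···█·
·██·█
··█·█
1) ·····
·····
··██·
███·█
··█·█
2) ·····
·····
█·███
█···█
··█·█
3) ·····
···██
██·█·
··█··
█··██
4) █····
█·███
██·█·
··█··
···██
5) ███··
··██·
█····
███··
···██
6) ██···
█·███
█··██
████·
···██
7) ·█···
··█··
·····
·█···
···█·
8) ··█··
·····
·····
·····
··█··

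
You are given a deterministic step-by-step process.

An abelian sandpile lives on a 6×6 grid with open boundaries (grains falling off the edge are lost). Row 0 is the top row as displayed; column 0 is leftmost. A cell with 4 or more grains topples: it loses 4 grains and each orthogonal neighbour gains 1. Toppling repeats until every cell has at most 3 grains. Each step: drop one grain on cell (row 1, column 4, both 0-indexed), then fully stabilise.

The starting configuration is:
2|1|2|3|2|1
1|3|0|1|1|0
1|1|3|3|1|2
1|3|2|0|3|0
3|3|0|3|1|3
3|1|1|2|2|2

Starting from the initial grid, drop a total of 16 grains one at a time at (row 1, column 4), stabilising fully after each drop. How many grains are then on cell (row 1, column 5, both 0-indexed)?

0) 2|1|2|3|2|1
1|3|0|1|1|0
1|1|3|3|1|2
1|3|2|0|3|0
3|3|0|3|1|3
3|1|1|2|2|2
1) 2|1|2|3|2|1
1|3|0|1|2|0
1|1|3|3|1|2
1|3|2|0|3|0
3|3|0|3|1|3
3|1|1|2|2|2
2) 2|1|2|3|2|1
1|3|0|1|3|0
1|1|3|3|1|2
1|3|2|0|3|0
3|3|0|3|1|3
3|1|1|2|2|2
3) 2|1|2|3|3|1
1|3|0|2|0|1
1|1|3|3|2|2
1|3|2|0|3|0
3|3|0|3|1|3
3|1|1|2|2|2
4) 2|1|2|3|3|1
1|3|0|2|1|1
1|1|3|3|2|2
1|3|2|0|3|0
3|3|0|3|1|3
3|1|1|2|2|2
5) 2|1|2|3|3|1
1|3|0|2|2|1
1|1|3|3|2|2
1|3|2|0|3|0
3|3|0|3|1|3
3|1|1|2|2|2
6) 2|1|2|3|3|1
1|3|0|2|3|1
1|1|3|3|2|2
1|3|2|0|3|0
3|3|0|3|1|3
3|1|1|2|2|2
7) 2|1|3|1|1|2
1|3|2|1|3|2
1|2|0|2|1|3
1|3|3|2|0|1
3|3|0|3|2|3
3|1|1|2|2|2
8) 2|1|3|1|2|2
1|3|2|2|0|3
1|2|0|2|2|3
1|3|3|2|0|1
3|3|0|3|2|3
3|1|1|2|2|2
9) 2|1|3|1|2|2
1|3|2|2|1|3
1|2|0|2|2|3
1|3|3|2|0|1
3|3|0|3|2|3
3|1|1|2|2|2
10) 2|1|3|1|2|2
1|3|2|2|2|3
1|2|0|2|2|3
1|3|3|2|0|1
3|3|0|3|2|3
3|1|1|2|2|2
11) 2|1|3|1|2|2
1|3|2|2|3|3
1|2|0|2|2|3
1|3|3|2|0|1
3|3|0|3|2|3
3|1|1|2|2|2
12) 2|1|3|1|3|3
1|3|2|3|2|1
1|2|0|3|0|1
1|3|3|2|1|2
3|3|0|3|2|3
3|1|1|2|2|2
13) 2|1|3|1|3|3
1|3|2|3|3|1
1|2|0|3|0|1
1|3|3|2|1|2
3|3|0|3|2|3
3|1|1|2|2|2
14) 2|1|3|3|1|0
1|3|3|1|2|3
1|2|1|0|2|1
1|3|3|3|1|2
3|3|0|3|2|3
3|1|1|2|2|2
15) 2|1|3|3|1|0
1|3|3|1|3|3
1|2|1|0|2|1
1|3|3|3|1|2
3|3|0|3|2|3
3|1|1|2|2|2
16) 2|1|3|3|2|1
1|3|3|2|1|0
1|2|1|0|3|2
1|3|3|3|1|2
3|3|0|3|2|3
3|1|1|2|2|2

0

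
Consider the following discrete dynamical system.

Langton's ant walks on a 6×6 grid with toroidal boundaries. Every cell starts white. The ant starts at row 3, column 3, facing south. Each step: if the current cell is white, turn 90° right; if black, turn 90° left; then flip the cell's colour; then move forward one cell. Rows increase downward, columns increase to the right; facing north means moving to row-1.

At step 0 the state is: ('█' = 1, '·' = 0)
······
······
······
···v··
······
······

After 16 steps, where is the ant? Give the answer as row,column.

t=0: ······
······
······
···v··
······
······
t=1: ······
······
······
··<█··
······
······
t=2: ······
······
··^···
··██··
······
······
t=3: ······
······
··█>··
··██··
······
······
t=4: ······
······
··██··
··█v··
······
······
t=5: ······
······
··██··
··█·>·
······
······
t=6: ······
······
··██··
··█·█·
····v·
······
t=7: ······
······
··██··
··█·█·
···<█·
······
t=8: ······
······
··██··
··█^█·
···██·
······
t=9: ······
······
··██··
··██>·
···██·
······
t=10: ······
······
··██^·
··██··
···██·
······
t=11: ······
······
··███>
··██··
···██·
······
t=12: ······
······
··████
··██·v
···██·
······
t=13: ······
······
··████
··██<█
···██·
······
t=14: ······
······
··██^█
··████
···██·
······
t=15: ······
······
··█<·█
··████
···██·
······
t=16: ······
······
··█··█
··█v██
···██·
······

3,3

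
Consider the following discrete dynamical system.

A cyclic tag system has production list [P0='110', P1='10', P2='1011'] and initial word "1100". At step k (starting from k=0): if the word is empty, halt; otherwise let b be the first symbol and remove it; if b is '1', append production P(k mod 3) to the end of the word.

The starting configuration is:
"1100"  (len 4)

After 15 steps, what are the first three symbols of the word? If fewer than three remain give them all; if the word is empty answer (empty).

101

k=0  "1100"  (len 4)
k=1  "100110"  (len 6)
k=2  "0011010"  (len 7)
k=3  "011010"  (len 6)
k=4  "11010"  (len 5)
k=5  "101010"  (len 6)
k=6  "010101011"  (len 9)
k=7  "10101011"  (len 8)
k=8  "010101110"  (len 9)
k=9  "10101110"  (len 8)
k=10  "0101110110"  (len 10)
k=11  "101110110"  (len 9)
k=12  "011101101011"  (len 12)
k=13  "11101101011"  (len 11)
k=14  "110110101110"  (len 12)
k=15  "101101011101011"  (len 15)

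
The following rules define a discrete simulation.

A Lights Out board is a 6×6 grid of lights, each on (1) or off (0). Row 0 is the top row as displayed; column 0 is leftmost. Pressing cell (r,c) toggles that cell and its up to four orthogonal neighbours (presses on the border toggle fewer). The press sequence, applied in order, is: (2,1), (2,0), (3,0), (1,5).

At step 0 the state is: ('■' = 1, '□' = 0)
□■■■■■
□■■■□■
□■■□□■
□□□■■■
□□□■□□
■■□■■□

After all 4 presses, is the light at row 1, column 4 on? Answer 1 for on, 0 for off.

k=0  □■■■■■
□■■■□■
□■■□□■
□□□■■■
□□□■□□
■■□■■□
k=1  □■■■■■
□□■■□■
■□□□□■
□■□■■■
□□□■□□
■■□■■□
k=2  □■■■■■
■□■■□■
□■□□□■
■■□■■■
□□□■□□
■■□■■□
k=3  □■■■■■
■□■■□■
■■□□□■
□□□■■■
■□□■□□
■■□■■□
k=4  □■■■■□
■□■■■□
■■□□□□
□□□■■■
■□□■□□
■■□■■□

1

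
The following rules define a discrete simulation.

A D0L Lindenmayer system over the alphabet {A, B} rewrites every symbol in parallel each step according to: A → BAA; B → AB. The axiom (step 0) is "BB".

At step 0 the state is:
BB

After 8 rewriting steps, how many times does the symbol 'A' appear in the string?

gen 0: BB
gen 1: ABAB
gen 2: BAAABBAAAB
gen 3: ABBAABAABAAABABBAABAABAAAB
gen 4: BAAABABBAABAAABBAABAAABBAABAABAAABBAAABABBAABAAABBAABAAABBAABAABAAAB
gen 5: ABBAABAABAAABBAAABABBAABAAABBAABAABAAABABBAABAAABBAABAABAA…BAABAAABABBAABAAABBAABAABAAABABBAABAAABBAABAAABBAABAABAAAB  (len 178)
gen 6: BAAABABBAABAAABBAABAAABBAABAABAAABABBAABAABAAABBAAABABBAAB…BAABAAABABBAABAAABBAABAABAAABABBAABAAABBAABAAABBAABAABAAAB  (len 466)
gen 7: ABBAABAABAAABBAAABABBAABAAABBAABAABAAABABBAABAAABBAABAABAA…BAABAAABABBAABAAABBAABAABAAABABBAABAAABBAABAAABBAABAABAAAB  (len 1220)
gen 8: BAAABABBAABAAABBAABAAABBAABAABAAABABBAABAABAAABBAAABABBAAB…BAABAAABABBAABAAABBAABAABAAABABBAABAAABBAABAAABBAABAABAAAB  (len 3194)

1974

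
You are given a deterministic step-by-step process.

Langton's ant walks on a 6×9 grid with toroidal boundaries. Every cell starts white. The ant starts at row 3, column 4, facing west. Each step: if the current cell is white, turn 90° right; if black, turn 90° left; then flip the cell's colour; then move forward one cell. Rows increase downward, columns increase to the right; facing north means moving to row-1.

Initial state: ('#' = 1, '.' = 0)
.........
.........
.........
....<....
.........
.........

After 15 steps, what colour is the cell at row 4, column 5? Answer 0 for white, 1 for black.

0

[0] .........
.........
.........
....<....
.........
.........
[1] .........
.........
....^....
....#....
.........
.........
[2] .........
.........
....#>...
....#....
.........
.........
[3] .........
.........
....##...
....#v...
.........
.........
[4] .........
.........
....##...
....<#...
.........
.........
[5] .........
.........
....##...
.....#...
....v....
.........
[6] .........
.........
....##...
.....#...
...<#....
.........
[7] .........
.........
....##...
...^.#...
...##....
.........
[8] .........
.........
....##...
...#>#...
...##....
.........
[9] .........
.........
....##...
...###...
...#v....
.........
[10] .........
.........
....##...
...###...
...#.>...
.........
[11] .........
.........
....##...
...###...
...#.#...
.....v...
[12] .........
.........
....##...
...###...
...#.#...
....<#...
[13] .........
.........
....##...
...###...
...#^#...
....##...
[14] .........
.........
....##...
...###...
...##>...
....##...
[15] .........
.........
....##...
...##^...
...##....
....##...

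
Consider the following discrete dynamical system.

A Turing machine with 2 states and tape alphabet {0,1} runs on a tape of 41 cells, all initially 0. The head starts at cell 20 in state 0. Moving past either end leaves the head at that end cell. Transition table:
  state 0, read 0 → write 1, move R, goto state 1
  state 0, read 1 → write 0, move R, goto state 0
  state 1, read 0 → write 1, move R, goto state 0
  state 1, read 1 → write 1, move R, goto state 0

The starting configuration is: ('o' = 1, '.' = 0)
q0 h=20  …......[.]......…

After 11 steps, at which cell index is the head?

0) q0 h=20  …......[.]......…
1) q1 h=21  ….....o[.]......…
2) q0 h=22  …....oo[.]......…
3) q1 h=23  …...ooo[.]......…
4) q0 h=24  …..oooo[.]......…
5) q1 h=25  ….ooooo[.]......…
6) q0 h=26  …oooooo[.]......…
7) q1 h=27  …oooooo[.]......…
8) q0 h=28  …oooooo[.]......…
9) q1 h=29  …oooooo[.]......…
10) q0 h=30  …oooooo[.]......…
11) q1 h=31  …oooooo[.]......…

31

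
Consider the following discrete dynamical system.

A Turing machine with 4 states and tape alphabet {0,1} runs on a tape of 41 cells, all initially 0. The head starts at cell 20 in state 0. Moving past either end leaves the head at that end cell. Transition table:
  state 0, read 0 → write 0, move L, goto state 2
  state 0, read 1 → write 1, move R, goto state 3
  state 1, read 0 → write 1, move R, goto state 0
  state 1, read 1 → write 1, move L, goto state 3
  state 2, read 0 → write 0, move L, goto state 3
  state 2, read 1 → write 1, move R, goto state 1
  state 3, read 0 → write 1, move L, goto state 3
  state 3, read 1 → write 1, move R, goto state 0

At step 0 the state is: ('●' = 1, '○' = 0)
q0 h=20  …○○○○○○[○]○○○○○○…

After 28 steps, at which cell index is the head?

7

gen 0: q0 h=20  …○○○○○○[○]○○○○○○…
gen 1: q2 h=19  …○○○○○○[○]○○○○○○…
gen 2: q3 h=18  …○○○○○○[○]○○○○○○…
gen 3: q3 h=17  …○○○○○○[○]●○○○○○…
gen 4: q3 h=16  …○○○○○○[○]●●○○○○…
gen 5: q3 h=15  …○○○○○○[○]●●●○○○…
gen 6: q3 h=14  …○○○○○○[○]●●●●○○…
gen 7: q3 h=13  …○○○○○○[○]●●●●●○…
gen 8: q3 h=12  …○○○○○○[○]●●●●●●…
gen 9: q3 h=11  …○○○○○○[○]●●●●●●…
gen 10: q3 h=10  …○○○○○○[○]●●●●●●…
gen 11: q3 h= 9  …○○○○○○[○]●●●●●●…
gen 12: q3 h= 8  …○○○○○○[○]●●●●●●…
gen 13: q3 h= 7  …○○○○○○[○]●●●●●●…
gen 14: q3 h= 6  |○○○○○○[○]●●●●●●…
gen 15: q3 h= 5  |○○○○○[○]●●●●●●…
gen 16: q3 h= 4  |○○○○[○]●●●●●●…
gen 17: q3 h= 3  |○○○[○]●●●●●●…
gen 18: q3 h= 2  |○○[○]●●●●●●…
gen 19: q3 h= 1  |○[○]●●●●●●…
gen 20: q3 h= 0  |[○]●●●●●●…
gen 21: q3 h= 0  |[●]●●●●●●…
gen 22: q0 h= 1  |●[●]●●●●●●…
gen 23: q3 h= 2  |●●[●]●●●●●●…
gen 24: q0 h= 3  |●●●[●]●●●●●●…
gen 25: q3 h= 4  |●●●●[●]●●●●●●…
gen 26: q0 h= 5  |●●●●●[●]●●●●●●…
gen 27: q3 h= 6  |●●●●●●[●]●●●●●●…
gen 28: q0 h= 7  …●●●●●●[●]●●●●●●…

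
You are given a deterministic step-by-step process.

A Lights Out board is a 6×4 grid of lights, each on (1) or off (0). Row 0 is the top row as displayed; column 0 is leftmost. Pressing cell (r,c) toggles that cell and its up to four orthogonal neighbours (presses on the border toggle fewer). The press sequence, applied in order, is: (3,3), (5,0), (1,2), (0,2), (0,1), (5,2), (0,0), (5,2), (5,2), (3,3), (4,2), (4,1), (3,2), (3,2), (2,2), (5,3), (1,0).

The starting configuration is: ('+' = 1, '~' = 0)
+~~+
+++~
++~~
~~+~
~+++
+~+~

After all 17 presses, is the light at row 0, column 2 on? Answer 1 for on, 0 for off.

[0] +~~+
+++~
++~~
~~+~
~+++
+~+~
[1] +~~+
+++~
++~+
~~~+
~++~
+~+~
[2] +~~+
+++~
++~+
~~~+
+++~
~++~
[3] +~++
+~~+
++++
~~~+
+++~
~++~
[4] ++~~
+~++
++++
~~~+
+++~
~++~
[5] ~~+~
++++
++++
~~~+
+++~
~++~
[6] ~~+~
++++
++++
~~~+
++~~
~~~+
[7] +++~
~+++
++++
~~~+
++~~
~~~+
[8] +++~
~+++
++++
~~~+
+++~
~++~
[9] +++~
~+++
++++
~~~+
++~~
~~~+
[10] +++~
~+++
+++~
~~+~
++~+
~~~+
[11] +++~
~+++
+++~
~~~~
+~+~
~~++
[12] +++~
~+++
+++~
~+~~
~+~~
~+++
[13] +++~
~+++
++~~
~~++
~++~
~+++
[14] +++~
~+++
+++~
~+~~
~+~~
~+++
[15] +++~
~+~+
+~~+
~++~
~+~~
~+++
[16] +++~
~+~+
+~~+
~++~
~+~+
~+~~
[17] ~++~
+~~+
~~~+
~++~
~+~+
~+~~

1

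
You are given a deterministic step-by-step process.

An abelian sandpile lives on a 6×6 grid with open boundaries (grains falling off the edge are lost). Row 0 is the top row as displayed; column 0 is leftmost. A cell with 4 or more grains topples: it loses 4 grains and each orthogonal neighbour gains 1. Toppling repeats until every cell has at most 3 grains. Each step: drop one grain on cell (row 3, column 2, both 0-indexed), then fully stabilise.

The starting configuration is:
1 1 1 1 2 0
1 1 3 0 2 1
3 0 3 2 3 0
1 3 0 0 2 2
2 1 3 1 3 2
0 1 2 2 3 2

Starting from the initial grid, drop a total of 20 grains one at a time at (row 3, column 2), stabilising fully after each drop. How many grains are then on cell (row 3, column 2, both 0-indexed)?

1

step 0: 1 1 1 1 2 0
1 1 3 0 2 1
3 0 3 2 3 0
1 3 0 0 2 2
2 1 3 1 3 2
0 1 2 2 3 2
step 1: 1 1 1 1 2 0
1 1 3 0 2 1
3 0 3 2 3 0
1 3 1 0 2 2
2 1 3 1 3 2
0 1 2 2 3 2
step 2: 1 1 1 1 2 0
1 1 3 0 2 1
3 0 3 2 3 0
1 3 2 0 2 2
2 1 3 1 3 2
0 1 2 2 3 2
step 3: 1 1 1 1 2 0
1 1 3 0 2 1
3 0 3 2 3 0
1 3 3 0 2 2
2 1 3 1 3 2
0 1 2 2 3 2
step 4: 1 1 2 1 2 0
1 2 0 1 2 1
3 2 1 3 3 0
2 0 3 1 2 2
2 3 0 2 3 2
0 1 3 2 3 2
step 5: 1 1 2 1 2 0
1 2 0 1 2 1
3 2 2 3 3 0
2 1 0 2 2 2
2 3 1 2 3 2
0 1 3 2 3 2
step 6: 1 1 2 1 2 0
1 2 0 1 2 1
3 2 2 3 3 0
2 1 1 2 2 2
2 3 1 2 3 2
0 1 3 2 3 2
step 7: 1 1 2 1 2 0
1 2 0 1 2 1
3 2 2 3 3 0
2 1 2 2 2 2
2 3 1 2 3 2
0 1 3 2 3 2
step 8: 1 1 2 1 2 0
1 2 0 1 2 1
3 2 2 3 3 0
2 1 3 2 2 2
2 3 1 2 3 2
0 1 3 2 3 2
step 9: 1 1 2 1 2 0
1 2 0 1 2 1
3 2 3 3 3 0
2 2 0 3 2 2
2 3 2 2 3 2
0 1 3 2 3 2
step 10: 1 1 2 1 2 0
1 2 0 1 2 1
3 2 3 3 3 0
2 2 1 3 2 2
2 3 2 2 3 2
0 1 3 2 3 2
step 11: 1 1 2 1 2 0
1 2 0 1 2 1
3 2 3 3 3 0
2 2 2 3 2 2
2 3 2 2 3 2
0 1 3 2 3 2
step 12: 1 1 2 1 2 0
1 2 0 1 2 1
3 2 3 3 3 0
2 2 3 3 2 2
2 3 2 2 3 2
0 1 3 2 3 2
step 13: 1 1 2 1 2 0
2 3 1 2 3 1
1 1 3 3 1 1
1 3 1 0 2 3
0 2 3 3 2 3
1 3 1 1 1 3
step 14: 1 1 2 1 2 0
2 3 1 2 3 1
1 1 3 3 1 1
1 3 2 0 2 3
0 2 3 3 2 3
1 3 1 1 1 3
step 15: 1 1 2 1 2 0
2 3 1 2 3 1
1 1 3 3 1 1
1 3 3 0 2 3
0 2 3 3 2 3
1 3 1 1 1 3
step 16: 1 1 2 1 2 0
2 3 2 3 3 1
1 3 1 0 2 1
2 1 3 3 2 3
1 1 2 0 3 3
2 0 3 2 1 3
step 17: 1 1 2 1 2 0
2 3 2 3 3 1
1 3 2 1 2 1
2 2 1 0 3 3
1 1 3 1 3 3
2 0 3 2 1 3
step 18: 1 1 2 1 2 0
2 3 2 3 3 1
1 3 2 1 2 1
2 2 2 0 3 3
1 1 3 1 3 3
2 0 3 2 1 3
step 19: 1 1 2 1 2 0
2 3 2 3 3 1
1 3 2 1 2 1
2 2 3 0 3 3
1 1 3 1 3 3
2 0 3 2 1 3
step 20: 1 1 2 1 2 0
2 3 2 3 3 1
1 3 3 1 2 1
2 3 1 1 3 3
1 2 1 2 3 3
2 1 0 3 1 3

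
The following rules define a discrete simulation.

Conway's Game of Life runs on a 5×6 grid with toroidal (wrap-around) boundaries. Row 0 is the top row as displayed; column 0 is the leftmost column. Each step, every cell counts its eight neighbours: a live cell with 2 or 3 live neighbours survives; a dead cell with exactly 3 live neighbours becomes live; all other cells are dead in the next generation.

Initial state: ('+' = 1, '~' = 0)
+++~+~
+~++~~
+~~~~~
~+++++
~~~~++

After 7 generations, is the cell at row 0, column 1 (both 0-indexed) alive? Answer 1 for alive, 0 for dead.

0

[0] +++~+~
+~++~~
+~~~~~
~+++++
~~~~++
[1] +~+~+~
+~++~~
+~~~~~
~+++~~
~~~~~~
[2] ~~+~~+
+~++~~
+~~~~~
~++~~~
~~~~~~
[3] ~+++~~
+~++~+
+~~+~~
~+~~~~
~++~~~
[4] ~~~~+~
+~~~~+
+~~+++
++~~~~
+~~+~~
[5] +~~~+~
+~~+~~
~~~~+~
~+++~~
++~~~+
[6] ~~~~+~
~~~++~
~+~~+~
~+++++
~~~+++
[7] ~~~~~~
~~~+++
++~~~~
~+~~~~
+~~~~~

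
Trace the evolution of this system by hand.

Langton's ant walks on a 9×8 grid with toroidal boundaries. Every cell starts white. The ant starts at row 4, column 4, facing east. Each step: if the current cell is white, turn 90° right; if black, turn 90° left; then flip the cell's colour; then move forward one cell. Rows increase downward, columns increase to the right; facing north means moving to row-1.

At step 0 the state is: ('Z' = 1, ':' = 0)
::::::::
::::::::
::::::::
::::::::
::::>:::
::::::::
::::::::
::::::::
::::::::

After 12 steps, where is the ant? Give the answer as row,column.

step 0: ::::::::
::::::::
::::::::
::::::::
::::>:::
::::::::
::::::::
::::::::
::::::::
step 1: ::::::::
::::::::
::::::::
::::::::
::::Z:::
::::v:::
::::::::
::::::::
::::::::
step 2: ::::::::
::::::::
::::::::
::::::::
::::Z:::
:::<Z:::
::::::::
::::::::
::::::::
step 3: ::::::::
::::::::
::::::::
::::::::
:::^Z:::
:::ZZ:::
::::::::
::::::::
::::::::
step 4: ::::::::
::::::::
::::::::
::::::::
:::Z>:::
:::ZZ:::
::::::::
::::::::
::::::::
step 5: ::::::::
::::::::
::::::::
::::^:::
:::Z::::
:::ZZ:::
::::::::
::::::::
::::::::
step 6: ::::::::
::::::::
::::::::
::::Z>::
:::Z::::
:::ZZ:::
::::::::
::::::::
::::::::
step 7: ::::::::
::::::::
::::::::
::::ZZ::
:::Z:v::
:::ZZ:::
::::::::
::::::::
::::::::
step 8: ::::::::
::::::::
::::::::
::::ZZ::
:::Z<Z::
:::ZZ:::
::::::::
::::::::
::::::::
step 9: ::::::::
::::::::
::::::::
::::^Z::
:::ZZZ::
:::ZZ:::
::::::::
::::::::
::::::::
step 10: ::::::::
::::::::
::::::::
:::<:Z::
:::ZZZ::
:::ZZ:::
::::::::
::::::::
::::::::
step 11: ::::::::
::::::::
:::^::::
:::Z:Z::
:::ZZZ::
:::ZZ:::
::::::::
::::::::
::::::::
step 12: ::::::::
::::::::
:::Z>:::
:::Z:Z::
:::ZZZ::
:::ZZ:::
::::::::
::::::::
::::::::

2,4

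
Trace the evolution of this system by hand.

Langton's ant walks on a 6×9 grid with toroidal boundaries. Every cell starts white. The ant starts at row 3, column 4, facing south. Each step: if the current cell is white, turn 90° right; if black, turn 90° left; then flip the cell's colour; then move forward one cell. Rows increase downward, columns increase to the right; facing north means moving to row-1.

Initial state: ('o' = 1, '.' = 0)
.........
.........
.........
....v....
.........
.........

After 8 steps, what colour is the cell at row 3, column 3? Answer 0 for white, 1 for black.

[0] .........
.........
.........
....v....
.........
.........
[1] .........
.........
.........
...<o....
.........
.........
[2] .........
.........
...^.....
...oo....
.........
.........
[3] .........
.........
...o>....
...oo....
.........
.........
[4] .........
.........
...oo....
...ov....
.........
.........
[5] .........
.........
...oo....
...o.>...
.........
.........
[6] .........
.........
...oo....
...o.o...
.....v...
.........
[7] .........
.........
...oo....
...o.o...
....<o...
.........
[8] .........
.........
...oo....
...o^o...
....oo...
.........

1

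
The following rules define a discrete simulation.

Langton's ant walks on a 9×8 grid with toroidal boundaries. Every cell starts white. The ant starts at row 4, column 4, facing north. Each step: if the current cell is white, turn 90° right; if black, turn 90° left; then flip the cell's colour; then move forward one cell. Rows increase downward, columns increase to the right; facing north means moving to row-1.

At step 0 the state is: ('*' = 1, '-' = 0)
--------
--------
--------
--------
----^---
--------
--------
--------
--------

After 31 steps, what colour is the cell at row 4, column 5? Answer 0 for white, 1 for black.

step 0: --------
--------
--------
--------
----^---
--------
--------
--------
--------
step 1: --------
--------
--------
--------
----*>--
--------
--------
--------
--------
step 2: --------
--------
--------
--------
----**--
-----v--
--------
--------
--------
step 3: --------
--------
--------
--------
----**--
----<*--
--------
--------
--------
step 4: --------
--------
--------
--------
----^*--
----**--
--------
--------
--------
step 5: --------
--------
--------
--------
---<-*--
----**--
--------
--------
--------
step 6: --------
--------
--------
---^----
---*-*--
----**--
--------
--------
--------
step 7: --------
--------
--------
---*>---
---*-*--
----**--
--------
--------
--------
step 8: --------
--------
--------
---**---
---*v*--
----**--
--------
--------
--------
step 9: --------
--------
--------
---**---
---<**--
----**--
--------
--------
--------
step 10: --------
--------
--------
---**---
----**--
---v**--
--------
--------
--------
step 11: --------
--------
--------
---**---
----**--
--<***--
--------
--------
--------
step 12: --------
--------
--------
---**---
--^-**--
--****--
--------
--------
--------
step 13: --------
--------
--------
---**---
--*>**--
--****--
--------
--------
--------
step 14: --------
--------
--------
---**---
--****--
--*v**--
--------
--------
--------
step 15: --------
--------
--------
---**---
--****--
--*->*--
--------
--------
--------
step 16: --------
--------
--------
---**---
--**^*--
--*--*--
--------
--------
--------
step 17: --------
--------
--------
---**---
--*<-*--
--*--*--
--------
--------
--------
step 18: --------
--------
--------
---**---
--*--*--
--*v-*--
--------
--------
--------
step 19: --------
--------
--------
---**---
--*--*--
--<*-*--
--------
--------
--------
step 20: --------
--------
--------
---**---
--*--*--
---*-*--
--v-----
--------
--------
step 21: --------
--------
--------
---**---
--*--*--
---*-*--
-<*-----
--------
--------
step 22: --------
--------
--------
---**---
--*--*--
-^-*-*--
-**-----
--------
--------
step 23: --------
--------
--------
---**---
--*--*--
-*>*-*--
-**-----
--------
--------
step 24: --------
--------
--------
---**---
--*--*--
-***-*--
-*v-----
--------
--------
step 25: --------
--------
--------
---**---
--*--*--
-***-*--
-*->----
--------
--------
step 26: --------
--------
--------
---**---
--*--*--
-***-*--
-*-*----
---v----
--------
step 27: --------
--------
--------
---**---
--*--*--
-***-*--
-*-*----
--<*----
--------
step 28: --------
--------
--------
---**---
--*--*--
-***-*--
-*^*----
--**----
--------
step 29: --------
--------
--------
---**---
--*--*--
-***-*--
-**>----
--**----
--------
step 30: --------
--------
--------
---**---
--*--*--
-**^-*--
-**-----
--**----
--------
step 31: --------
--------
--------
---**---
--*--*--
-*<--*--
-**-----
--**----
--------

1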